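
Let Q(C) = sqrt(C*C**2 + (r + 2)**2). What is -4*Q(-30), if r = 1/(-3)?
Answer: -20*I*sqrt(9719)/3 ≈ -657.23*I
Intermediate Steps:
r = -1/3 ≈ -0.33333
Q(C) = sqrt(25/9 + C**3) (Q(C) = sqrt(C*C**2 + (-1/3 + 2)**2) = sqrt(C**3 + (5/3)**2) = sqrt(C**3 + 25/9) = sqrt(25/9 + C**3))
-4*Q(-30) = -4*sqrt(25 + 9*(-30)**3)/3 = -4*sqrt(25 + 9*(-27000))/3 = -4*sqrt(25 - 243000)/3 = -4*sqrt(-242975)/3 = -4*5*I*sqrt(9719)/3 = -20*I*sqrt(9719)/3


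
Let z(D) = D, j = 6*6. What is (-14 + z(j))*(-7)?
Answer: -154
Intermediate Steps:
j = 36
(-14 + z(j))*(-7) = (-14 + 36)*(-7) = 22*(-7) = -154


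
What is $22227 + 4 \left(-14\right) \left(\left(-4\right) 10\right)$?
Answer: $24467$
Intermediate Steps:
$22227 + 4 \left(-14\right) \left(\left(-4\right) 10\right) = 22227 - -2240 = 22227 + 2240 = 24467$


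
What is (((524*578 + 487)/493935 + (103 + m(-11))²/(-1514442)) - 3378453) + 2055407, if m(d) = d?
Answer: -54982525687616199/41557550515 ≈ -1.3230e+6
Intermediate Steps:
(((524*578 + 487)/493935 + (103 + m(-11))²/(-1514442)) - 3378453) + 2055407 = (((524*578 + 487)/493935 + (103 - 11)²/(-1514442)) - 3378453) + 2055407 = (((302872 + 487)*(1/493935) + 92²*(-1/1514442)) - 3378453) + 2055407 = ((303359*(1/493935) + 8464*(-1/1514442)) - 3378453) + 2055407 = ((303359/493935 - 4232/757221) - 3378453) + 2055407 = (25291052491/41557550515 - 3378453) + 2055407 = -140400205919000804/41557550515 + 2055407 = -54982525687616199/41557550515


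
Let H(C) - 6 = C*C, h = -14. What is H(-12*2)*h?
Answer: -8148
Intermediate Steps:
H(C) = 6 + C² (H(C) = 6 + C*C = 6 + C²)
H(-12*2)*h = (6 + (-12*2)²)*(-14) = (6 + (-24)²)*(-14) = (6 + 576)*(-14) = 582*(-14) = -8148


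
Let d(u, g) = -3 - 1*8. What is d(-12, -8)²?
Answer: 121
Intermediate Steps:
d(u, g) = -11 (d(u, g) = -3 - 8 = -11)
d(-12, -8)² = (-11)² = 121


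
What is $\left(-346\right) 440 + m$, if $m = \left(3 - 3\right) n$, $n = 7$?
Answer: $-152240$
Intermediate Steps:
$m = 0$ ($m = \left(3 - 3\right) 7 = 0 \cdot 7 = 0$)
$\left(-346\right) 440 + m = \left(-346\right) 440 + 0 = -152240 + 0 = -152240$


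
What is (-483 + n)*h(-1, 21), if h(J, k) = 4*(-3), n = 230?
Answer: 3036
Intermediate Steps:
h(J, k) = -12
(-483 + n)*h(-1, 21) = (-483 + 230)*(-12) = -253*(-12) = 3036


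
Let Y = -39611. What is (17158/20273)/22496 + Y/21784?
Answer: -1129042166401/620927606992 ≈ -1.8183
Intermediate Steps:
(17158/20273)/22496 + Y/21784 = (17158/20273)/22496 - 39611/21784 = (17158*(1/20273))*(1/22496) - 39611*1/21784 = (17158/20273)*(1/22496) - 39611/21784 = 8579/228030704 - 39611/21784 = -1129042166401/620927606992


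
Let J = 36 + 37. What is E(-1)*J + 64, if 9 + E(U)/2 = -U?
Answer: -1104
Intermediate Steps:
J = 73
E(U) = -18 - 2*U (E(U) = -18 + 2*(-U) = -18 - 2*U)
E(-1)*J + 64 = (-18 - 2*(-1))*73 + 64 = (-18 + 2)*73 + 64 = -16*73 + 64 = -1168 + 64 = -1104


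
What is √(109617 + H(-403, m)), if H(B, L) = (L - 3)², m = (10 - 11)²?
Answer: √109621 ≈ 331.09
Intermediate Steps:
m = 1 (m = (-1)² = 1)
H(B, L) = (-3 + L)²
√(109617 + H(-403, m)) = √(109617 + (-3 + 1)²) = √(109617 + (-2)²) = √(109617 + 4) = √109621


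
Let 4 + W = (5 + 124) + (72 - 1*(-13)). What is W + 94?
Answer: 304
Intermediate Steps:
W = 210 (W = -4 + ((5 + 124) + (72 - 1*(-13))) = -4 + (129 + (72 + 13)) = -4 + (129 + 85) = -4 + 214 = 210)
W + 94 = 210 + 94 = 304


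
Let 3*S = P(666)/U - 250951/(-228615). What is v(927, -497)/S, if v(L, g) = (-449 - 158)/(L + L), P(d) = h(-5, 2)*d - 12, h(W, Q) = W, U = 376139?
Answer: -17398849204465/19287455932954 ≈ -0.90208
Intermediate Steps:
P(d) = -12 - 5*d (P(d) = -5*d - 12 = -12 - 5*d)
v(L, g) = -607/(2*L) (v(L, g) = -607*1/(2*L) = -607/(2*L))
S = 93628426859/257973052455 (S = ((-12 - 5*666)/376139 - 250951/(-228615))/3 = ((-12 - 3330)*(1/376139) - 250951*(-1/228615))/3 = (-3342*1/376139 + 250951/228615)/3 = (-3342/376139 + 250951/228615)/3 = (⅓)*(93628426859/85991017485) = 93628426859/257973052455 ≈ 0.36294)
v(927, -497)/S = (-607/2/927)/(93628426859/257973052455) = -607/2*1/927*(257973052455/93628426859) = -607/1854*257973052455/93628426859 = -17398849204465/19287455932954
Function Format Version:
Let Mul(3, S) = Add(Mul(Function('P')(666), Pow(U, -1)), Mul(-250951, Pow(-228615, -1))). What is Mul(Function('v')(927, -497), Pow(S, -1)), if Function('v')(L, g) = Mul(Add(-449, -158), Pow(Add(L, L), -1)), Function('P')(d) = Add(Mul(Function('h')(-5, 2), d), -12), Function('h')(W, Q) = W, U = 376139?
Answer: Rational(-17398849204465, 19287455932954) ≈ -0.90208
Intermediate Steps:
Function('P')(d) = Add(-12, Mul(-5, d)) (Function('P')(d) = Add(Mul(-5, d), -12) = Add(-12, Mul(-5, d)))
Function('v')(L, g) = Mul(Rational(-607, 2), Pow(L, -1)) (Function('v')(L, g) = Mul(-607, Pow(Mul(2, L), -1)) = Mul(-607, Mul(Rational(1, 2), Pow(L, -1))) = Mul(Rational(-607, 2), Pow(L, -1)))
S = Rational(93628426859, 257973052455) (S = Mul(Rational(1, 3), Add(Mul(Add(-12, Mul(-5, 666)), Pow(376139, -1)), Mul(-250951, Pow(-228615, -1)))) = Mul(Rational(1, 3), Add(Mul(Add(-12, -3330), Rational(1, 376139)), Mul(-250951, Rational(-1, 228615)))) = Mul(Rational(1, 3), Add(Mul(-3342, Rational(1, 376139)), Rational(250951, 228615))) = Mul(Rational(1, 3), Add(Rational(-3342, 376139), Rational(250951, 228615))) = Mul(Rational(1, 3), Rational(93628426859, 85991017485)) = Rational(93628426859, 257973052455) ≈ 0.36294)
Mul(Function('v')(927, -497), Pow(S, -1)) = Mul(Mul(Rational(-607, 2), Pow(927, -1)), Pow(Rational(93628426859, 257973052455), -1)) = Mul(Mul(Rational(-607, 2), Rational(1, 927)), Rational(257973052455, 93628426859)) = Mul(Rational(-607, 1854), Rational(257973052455, 93628426859)) = Rational(-17398849204465, 19287455932954)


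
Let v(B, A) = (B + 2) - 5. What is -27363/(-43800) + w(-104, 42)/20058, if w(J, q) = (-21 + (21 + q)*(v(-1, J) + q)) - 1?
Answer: 108790109/146423400 ≈ 0.74298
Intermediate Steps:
v(B, A) = -3 + B (v(B, A) = (2 + B) - 5 = -3 + B)
w(J, q) = -22 + (-4 + q)*(21 + q) (w(J, q) = (-21 + (21 + q)*((-3 - 1) + q)) - 1 = (-21 + (21 + q)*(-4 + q)) - 1 = (-21 + (-4 + q)*(21 + q)) - 1 = -22 + (-4 + q)*(21 + q))
-27363/(-43800) + w(-104, 42)/20058 = -27363/(-43800) + (-106 + 42² + 17*42)/20058 = -27363*(-1/43800) + (-106 + 1764 + 714)*(1/20058) = 9121/14600 + 2372*(1/20058) = 9121/14600 + 1186/10029 = 108790109/146423400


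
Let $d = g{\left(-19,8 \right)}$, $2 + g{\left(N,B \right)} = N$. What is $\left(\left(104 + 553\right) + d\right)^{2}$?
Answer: $404496$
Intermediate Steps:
$g{\left(N,B \right)} = -2 + N$
$d = -21$ ($d = -2 - 19 = -21$)
$\left(\left(104 + 553\right) + d\right)^{2} = \left(\left(104 + 553\right) - 21\right)^{2} = \left(657 - 21\right)^{2} = 636^{2} = 404496$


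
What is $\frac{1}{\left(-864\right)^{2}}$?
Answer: $\frac{1}{746496} \approx 1.3396 \cdot 10^{-6}$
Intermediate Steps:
$\frac{1}{\left(-864\right)^{2}} = \frac{1}{746496}$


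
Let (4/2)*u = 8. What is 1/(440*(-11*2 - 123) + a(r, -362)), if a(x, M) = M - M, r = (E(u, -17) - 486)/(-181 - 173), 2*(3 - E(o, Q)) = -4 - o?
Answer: -1/63800 ≈ -1.5674e-5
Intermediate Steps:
u = 4 (u = (1/2)*8 = 4)
E(o, Q) = 5 + o/2 (E(o, Q) = 3 - (-4 - o)/2 = 3 + (2 + o/2) = 5 + o/2)
r = 479/354 (r = ((5 + (1/2)*4) - 486)/(-181 - 173) = ((5 + 2) - 486)/(-354) = (7 - 486)*(-1/354) = -479*(-1/354) = 479/354 ≈ 1.3531)
a(x, M) = 0
1/(440*(-11*2 - 123) + a(r, -362)) = 1/(440*(-11*2 - 123) + 0) = 1/(440*(-22 - 123) + 0) = 1/(440*(-145) + 0) = 1/(-63800 + 0) = 1/(-63800) = -1/63800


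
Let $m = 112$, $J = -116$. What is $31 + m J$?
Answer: $-12961$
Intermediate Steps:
$31 + m J = 31 + 112 \left(-116\right) = 31 - 12992 = -12961$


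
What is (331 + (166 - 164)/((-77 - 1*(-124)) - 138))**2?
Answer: 907154161/8281 ≈ 1.0955e+5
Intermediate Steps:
(331 + (166 - 164)/((-77 - 1*(-124)) - 138))**2 = (331 + 2/((-77 + 124) - 138))**2 = (331 + 2/(47 - 138))**2 = (331 + 2/(-91))**2 = (331 + 2*(-1/91))**2 = (331 - 2/91)**2 = (30119/91)**2 = 907154161/8281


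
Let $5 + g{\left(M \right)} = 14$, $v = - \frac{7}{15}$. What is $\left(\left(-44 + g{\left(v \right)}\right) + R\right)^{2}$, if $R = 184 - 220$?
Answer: $5041$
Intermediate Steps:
$v = - \frac{7}{15}$ ($v = \left(-7\right) \frac{1}{15} = - \frac{7}{15} \approx -0.46667$)
$g{\left(M \right)} = 9$ ($g{\left(M \right)} = -5 + 14 = 9$)
$R = -36$ ($R = 184 - 220 = -36$)
$\left(\left(-44 + g{\left(v \right)}\right) + R\right)^{2} = \left(\left(-44 + 9\right) - 36\right)^{2} = \left(-35 - 36\right)^{2} = \left(-71\right)^{2} = 5041$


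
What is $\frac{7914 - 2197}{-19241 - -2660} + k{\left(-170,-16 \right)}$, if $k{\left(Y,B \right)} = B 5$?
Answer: $- \frac{1332197}{16581} \approx -80.345$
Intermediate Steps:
$k{\left(Y,B \right)} = 5 B$
$\frac{7914 - 2197}{-19241 - -2660} + k{\left(-170,-16 \right)} = \frac{7914 - 2197}{-19241 - -2660} + 5 \left(-16\right) = \frac{5717}{-19241 + 2660} - 80 = \frac{5717}{-16581} - 80 = 5717 \left(- \frac{1}{16581}\right) - 80 = - \frac{5717}{16581} - 80 = - \frac{1332197}{16581}$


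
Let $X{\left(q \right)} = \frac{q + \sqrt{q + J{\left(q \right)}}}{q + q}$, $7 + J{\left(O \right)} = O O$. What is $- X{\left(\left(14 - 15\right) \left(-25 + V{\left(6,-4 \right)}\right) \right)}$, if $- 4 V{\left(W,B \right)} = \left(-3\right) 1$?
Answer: $- \frac{1}{2} - \frac{\sqrt{9685}}{194} \approx -1.0073$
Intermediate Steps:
$J{\left(O \right)} = -7 + O^{2}$ ($J{\left(O \right)} = -7 + O O = -7 + O^{2}$)
$V{\left(W,B \right)} = \frac{3}{4}$ ($V{\left(W,B \right)} = - \frac{\left(-3\right) 1}{4} = \left(- \frac{1}{4}\right) \left(-3\right) = \frac{3}{4}$)
$X{\left(q \right)} = \frac{q + \sqrt{-7 + q + q^{2}}}{2 q}$ ($X{\left(q \right)} = \frac{q + \sqrt{q + \left(-7 + q^{2}\right)}}{q + q} = \frac{q + \sqrt{-7 + q + q^{2}}}{2 q}$)
$- X{\left(\left(14 - 15\right) \left(-25 + V{\left(6,-4 \right)}\right) \right)} = - \frac{\left(14 - 15\right) \left(-25 + \frac{3}{4}\right) + \sqrt{-7 + \left(14 - 15\right) \left(-25 + \frac{3}{4}\right) + \left(\left(14 - 15\right) \left(-25 + \frac{3}{4}\right)\right)^{2}}}{2 \left(14 - 15\right) \left(-25 + \frac{3}{4}\right)} = - \frac{\left(-1\right) \left(- \frac{97}{4}\right) + \sqrt{-7 - - \frac{97}{4} + \left(\left(-1\right) \left(- \frac{97}{4}\right)\right)^{2}}}{2 \left(\left(-1\right) \left(- \frac{97}{4}\right)\right)} = - \frac{\frac{97}{4} + \sqrt{-7 + \frac{97}{4} + \left(\frac{97}{4}\right)^{2}}}{2 \cdot \frac{97}{4}} = - \frac{4 \left(\frac{97}{4} + \sqrt{-7 + \frac{97}{4} + \frac{9409}{16}}\right)}{2 \cdot 97} = - \frac{4 \left(\frac{97}{4} + \sqrt{\frac{9685}{16}}\right)}{2 \cdot 97} = - \frac{4 \left(\frac{97}{4} + \frac{\sqrt{9685}}{4}\right)}{2 \cdot 97} = - (\frac{1}{2} + \frac{\sqrt{9685}}{194}) = - \frac{1}{2} - \frac{\sqrt{9685}}{194}$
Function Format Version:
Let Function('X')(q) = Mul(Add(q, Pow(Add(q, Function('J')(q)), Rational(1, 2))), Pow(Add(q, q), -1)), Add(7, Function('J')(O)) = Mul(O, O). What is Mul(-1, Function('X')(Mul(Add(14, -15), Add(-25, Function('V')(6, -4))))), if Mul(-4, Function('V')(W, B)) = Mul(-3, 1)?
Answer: Add(Rational(-1, 2), Mul(Rational(-1, 194), Pow(9685, Rational(1, 2)))) ≈ -1.0073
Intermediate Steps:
Function('J')(O) = Add(-7, Pow(O, 2)) (Function('J')(O) = Add(-7, Mul(O, O)) = Add(-7, Pow(O, 2)))
Function('V')(W, B) = Rational(3, 4) (Function('V')(W, B) = Mul(Rational(-1, 4), Mul(-3, 1)) = Mul(Rational(-1, 4), -3) = Rational(3, 4))
Function('X')(q) = Mul(Rational(1, 2), Pow(q, -1), Add(q, Pow(Add(-7, q, Pow(q, 2)), Rational(1, 2)))) (Function('X')(q) = Mul(Add(q, Pow(Add(q, Add(-7, Pow(q, 2))), Rational(1, 2))), Pow(Add(q, q), -1)) = Mul(Add(q, Pow(Add(-7, q, Pow(q, 2)), Rational(1, 2))), Pow(Mul(2, q), -1)) = Mul(Add(q, Pow(Add(-7, q, Pow(q, 2)), Rational(1, 2))), Mul(Rational(1, 2), Pow(q, -1))) = Mul(Rational(1, 2), Pow(q, -1), Add(q, Pow(Add(-7, q, Pow(q, 2)), Rational(1, 2)))))
Mul(-1, Function('X')(Mul(Add(14, -15), Add(-25, Function('V')(6, -4))))) = Mul(-1, Mul(Rational(1, 2), Pow(Mul(Add(14, -15), Add(-25, Rational(3, 4))), -1), Add(Mul(Add(14, -15), Add(-25, Rational(3, 4))), Pow(Add(-7, Mul(Add(14, -15), Add(-25, Rational(3, 4))), Pow(Mul(Add(14, -15), Add(-25, Rational(3, 4))), 2)), Rational(1, 2))))) = Mul(-1, Mul(Rational(1, 2), Pow(Mul(-1, Rational(-97, 4)), -1), Add(Mul(-1, Rational(-97, 4)), Pow(Add(-7, Mul(-1, Rational(-97, 4)), Pow(Mul(-1, Rational(-97, 4)), 2)), Rational(1, 2))))) = Mul(-1, Mul(Rational(1, 2), Pow(Rational(97, 4), -1), Add(Rational(97, 4), Pow(Add(-7, Rational(97, 4), Pow(Rational(97, 4), 2)), Rational(1, 2))))) = Mul(-1, Mul(Rational(1, 2), Rational(4, 97), Add(Rational(97, 4), Pow(Add(-7, Rational(97, 4), Rational(9409, 16)), Rational(1, 2))))) = Mul(-1, Mul(Rational(1, 2), Rational(4, 97), Add(Rational(97, 4), Pow(Rational(9685, 16), Rational(1, 2))))) = Mul(-1, Mul(Rational(1, 2), Rational(4, 97), Add(Rational(97, 4), Mul(Rational(1, 4), Pow(9685, Rational(1, 2)))))) = Mul(-1, Add(Rational(1, 2), Mul(Rational(1, 194), Pow(9685, Rational(1, 2))))) = Add(Rational(-1, 2), Mul(Rational(-1, 194), Pow(9685, Rational(1, 2))))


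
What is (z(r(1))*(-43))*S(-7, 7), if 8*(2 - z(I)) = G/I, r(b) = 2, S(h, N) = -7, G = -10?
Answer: 6321/8 ≈ 790.13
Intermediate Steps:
z(I) = 2 + 5/(4*I) (z(I) = 2 - (-5)/(4*I) = 2 + 5/(4*I))
(z(r(1))*(-43))*S(-7, 7) = ((2 + (5/4)/2)*(-43))*(-7) = ((2 + (5/4)*(½))*(-43))*(-7) = ((2 + 5/8)*(-43))*(-7) = ((21/8)*(-43))*(-7) = -903/8*(-7) = 6321/8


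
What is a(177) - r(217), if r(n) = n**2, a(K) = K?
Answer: -46912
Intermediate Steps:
a(177) - r(217) = 177 - 1*217**2 = 177 - 1*47089 = 177 - 47089 = -46912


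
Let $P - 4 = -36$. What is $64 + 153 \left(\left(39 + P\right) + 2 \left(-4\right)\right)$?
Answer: $-89$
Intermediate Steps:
$P = -32$ ($P = 4 - 36 = -32$)
$64 + 153 \left(\left(39 + P\right) + 2 \left(-4\right)\right) = 64 + 153 \left(\left(39 - 32\right) + 2 \left(-4\right)\right) = 64 + 153 \left(7 - 8\right) = 64 + 153 \left(-1\right) = 64 - 153 = -89$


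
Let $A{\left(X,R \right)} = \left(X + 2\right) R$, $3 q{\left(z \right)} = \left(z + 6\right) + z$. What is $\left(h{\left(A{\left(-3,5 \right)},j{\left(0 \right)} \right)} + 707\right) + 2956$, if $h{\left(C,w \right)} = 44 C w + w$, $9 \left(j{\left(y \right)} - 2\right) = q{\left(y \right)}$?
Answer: $\frac{9529}{3} \approx 3176.3$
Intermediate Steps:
$q{\left(z \right)} = 2 + \frac{2 z}{3}$ ($q{\left(z \right)} = \frac{\left(z + 6\right) + z}{3} = \frac{\left(6 + z\right) + z}{3} = \frac{6 + 2 z}{3} = 2 + \frac{2 z}{3}$)
$A{\left(X,R \right)} = R \left(2 + X\right)$ ($A{\left(X,R \right)} = \left(2 + X\right) R = R \left(2 + X\right)$)
$j{\left(y \right)} = \frac{20}{9} + \frac{2 y}{27}$ ($j{\left(y \right)} = 2 + \frac{2 + \frac{2 y}{3}}{9} = 2 + \left(\frac{2}{9} + \frac{2 y}{27}\right) = \frac{20}{9} + \frac{2 y}{27}$)
$h{\left(C,w \right)} = w + 44 C w$ ($h{\left(C,w \right)} = 44 C w + w = w + 44 C w$)
$\left(h{\left(A{\left(-3,5 \right)},j{\left(0 \right)} \right)} + 707\right) + 2956 = \left(\left(\frac{20}{9} + \frac{2}{27} \cdot 0\right) \left(1 + 44 \cdot 5 \left(2 - 3\right)\right) + 707\right) + 2956 = \left(\left(\frac{20}{9} + 0\right) \left(1 + 44 \cdot 5 \left(-1\right)\right) + 707\right) + 2956 = \left(\frac{20 \left(1 + 44 \left(-5\right)\right)}{9} + 707\right) + 2956 = \left(\frac{20 \left(1 - 220\right)}{9} + 707\right) + 2956 = \left(\frac{20}{9} \left(-219\right) + 707\right) + 2956 = \left(- \frac{1460}{3} + 707\right) + 2956 = \frac{661}{3} + 2956 = \frac{9529}{3}$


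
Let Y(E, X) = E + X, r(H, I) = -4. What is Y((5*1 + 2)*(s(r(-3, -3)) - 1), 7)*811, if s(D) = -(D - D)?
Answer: 0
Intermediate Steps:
s(D) = 0 (s(D) = -1*0 = 0)
Y((5*1 + 2)*(s(r(-3, -3)) - 1), 7)*811 = ((5*1 + 2)*(0 - 1) + 7)*811 = ((5 + 2)*(-1) + 7)*811 = (7*(-1) + 7)*811 = (-7 + 7)*811 = 0*811 = 0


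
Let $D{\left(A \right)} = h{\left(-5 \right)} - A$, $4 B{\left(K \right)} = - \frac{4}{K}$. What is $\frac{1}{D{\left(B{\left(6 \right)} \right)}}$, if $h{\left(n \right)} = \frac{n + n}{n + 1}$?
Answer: $\frac{3}{8} \approx 0.375$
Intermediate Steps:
$h{\left(n \right)} = \frac{2 n}{1 + n}$
$B{\left(K \right)} = - \frac{1}{K}$ ($B{\left(K \right)} = \frac{\left(-4\right) \frac{1}{K}}{4} = - \frac{1}{K}$)
$D{\left(A \right)} = \frac{5}{2} - A$ ($D{\left(A \right)} = 2 \left(-5\right) \frac{1}{1 - 5} - A = 2 \left(-5\right) \frac{1}{-4} - A = 2 \left(-5\right) \left(- \frac{1}{4}\right) - A = \frac{5}{2} - A$)
$\frac{1}{D{\left(B{\left(6 \right)} \right)}} = \frac{1}{\frac{5}{2} - - \frac{1}{6}} = \frac{1}{\frac{5}{2} + \frac{1}{6}} = \frac{1}{\frac{8}{3}} = \frac{3}{8}$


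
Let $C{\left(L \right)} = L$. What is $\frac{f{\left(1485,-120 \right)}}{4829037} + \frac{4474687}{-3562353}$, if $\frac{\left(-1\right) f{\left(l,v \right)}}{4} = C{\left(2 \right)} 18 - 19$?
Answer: $- \frac{423699437773}{337308518511} \approx -1.2561$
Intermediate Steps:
$f{\left(l,v \right)} = -68$ ($f{\left(l,v \right)} = - 4 \left(2 \cdot 18 - 19\right) = - 4 \left(36 - 19\right) = \left(-4\right) 17 = -68$)
$\frac{f{\left(1485,-120 \right)}}{4829037} + \frac{4474687}{-3562353} = - \frac{68}{4829037} + \frac{4474687}{-3562353} = \left(-68\right) \frac{1}{4829037} + 4474687 \left(- \frac{1}{3562353}\right) = - \frac{4}{284061} - \frac{4474687}{3562353} = - \frac{423699437773}{337308518511}$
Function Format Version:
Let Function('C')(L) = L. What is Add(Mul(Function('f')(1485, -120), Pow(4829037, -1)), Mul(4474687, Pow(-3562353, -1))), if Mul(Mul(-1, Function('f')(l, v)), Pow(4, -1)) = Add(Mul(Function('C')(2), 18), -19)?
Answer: Rational(-423699437773, 337308518511) ≈ -1.2561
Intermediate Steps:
Function('f')(l, v) = -68 (Function('f')(l, v) = Mul(-4, Add(Mul(2, 18), -19)) = Mul(-4, Add(36, -19)) = Mul(-4, 17) = -68)
Add(Mul(Function('f')(1485, -120), Pow(4829037, -1)), Mul(4474687, Pow(-3562353, -1))) = Add(Mul(-68, Pow(4829037, -1)), Mul(4474687, Pow(-3562353, -1))) = Add(Mul(-68, Rational(1, 4829037)), Mul(4474687, Rational(-1, 3562353))) = Add(Rational(-4, 284061), Rational(-4474687, 3562353)) = Rational(-423699437773, 337308518511)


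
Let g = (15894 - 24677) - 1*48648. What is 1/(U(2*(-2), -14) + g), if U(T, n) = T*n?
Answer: -1/57375 ≈ -1.7429e-5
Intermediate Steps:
g = -57431 (g = -8783 - 48648 = -57431)
1/(U(2*(-2), -14) + g) = 1/((2*(-2))*(-14) - 57431) = 1/(-4*(-14) - 57431) = 1/(56 - 57431) = 1/(-57375) = -1/57375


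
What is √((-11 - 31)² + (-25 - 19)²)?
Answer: 10*√37 ≈ 60.828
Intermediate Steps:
√((-11 - 31)² + (-25 - 19)²) = √((-42)² + (-44)²) = √(1764 + 1936) = √3700 = 10*√37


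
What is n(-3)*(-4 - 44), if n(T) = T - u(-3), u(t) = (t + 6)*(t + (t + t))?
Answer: -1152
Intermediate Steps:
u(t) = 3*t*(6 + t) (u(t) = (6 + t)*(t + 2*t) = (6 + t)*(3*t) = 3*t*(6 + t))
n(T) = 27 + T (n(T) = T - 3*(-3)*(6 - 3) = T - 3*(-3)*3 = T - 1*(-27) = T + 27 = 27 + T)
n(-3)*(-4 - 44) = (27 - 3)*(-4 - 44) = 24*(-48) = -1152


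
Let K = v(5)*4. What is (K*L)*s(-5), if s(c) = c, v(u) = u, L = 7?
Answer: -700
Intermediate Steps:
K = 20 (K = 5*4 = 20)
(K*L)*s(-5) = (20*7)*(-5) = 140*(-5) = -700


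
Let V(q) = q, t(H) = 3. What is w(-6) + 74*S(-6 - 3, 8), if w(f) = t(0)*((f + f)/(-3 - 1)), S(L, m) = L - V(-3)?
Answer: -435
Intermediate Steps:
S(L, m) = 3 + L (S(L, m) = L - 1*(-3) = L + 3 = 3 + L)
w(f) = -3*f/2 (w(f) = 3*((f + f)/(-3 - 1)) = 3*((2*f)/(-4)) = 3*((2*f)*(-¼)) = 3*(-f/2) = -3*f/2)
w(-6) + 74*S(-6 - 3, 8) = -3/2*(-6) + 74*(3 + (-6 - 3)) = 9 + 74*(3 - 9) = 9 + 74*(-6) = 9 - 444 = -435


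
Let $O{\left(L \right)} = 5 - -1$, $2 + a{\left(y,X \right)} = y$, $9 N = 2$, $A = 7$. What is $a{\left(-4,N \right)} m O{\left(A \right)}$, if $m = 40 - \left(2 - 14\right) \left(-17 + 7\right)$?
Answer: $2880$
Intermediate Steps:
$N = \frac{2}{9}$ ($N = \frac{1}{9} \cdot 2 = \frac{2}{9} \approx 0.22222$)
$a{\left(y,X \right)} = -2 + y$
$O{\left(L \right)} = 6$ ($O{\left(L \right)} = 5 + 1 = 6$)
$m = -80$ ($m = 40 - \left(-12\right) \left(-10\right) = 40 - 120 = -80$)
$a{\left(-4,N \right)} m O{\left(A \right)} = \left(-2 - 4\right) \left(-80\right) 6 = \left(-6\right) \left(-80\right) 6 = 480 \cdot 6 = 2880$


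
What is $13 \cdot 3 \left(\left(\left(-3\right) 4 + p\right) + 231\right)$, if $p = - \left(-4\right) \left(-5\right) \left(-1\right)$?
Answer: $9321$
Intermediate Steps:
$p = 20$ ($p = - 20 \left(-1\right) = \left(-1\right) \left(-20\right) = 20$)
$13 \cdot 3 \left(\left(\left(-3\right) 4 + p\right) + 231\right) = 13 \cdot 3 \left(\left(\left(-3\right) 4 + 20\right) + 231\right) = 39 \left(\left(-12 + 20\right) + 231\right) = 39 \left(8 + 231\right) = 39 \cdot 239 = 9321$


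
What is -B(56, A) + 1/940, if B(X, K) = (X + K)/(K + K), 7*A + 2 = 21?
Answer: -193151/17860 ≈ -10.815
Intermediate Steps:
A = 19/7 (A = -2/7 + (⅐)*21 = -2/7 + 3 = 19/7 ≈ 2.7143)
B(X, K) = (K + X)/(2*K) (B(X, K) = (K + X)/((2*K)) = (K + X)*(1/(2*K)) = (K + X)/(2*K))
-B(56, A) + 1/940 = -(19/7 + 56)/(2*19/7) + 1/940 = -7*411/(2*19*7) + 1/940 = -1*411/38 + 1/940 = -411/38 + 1/940 = -193151/17860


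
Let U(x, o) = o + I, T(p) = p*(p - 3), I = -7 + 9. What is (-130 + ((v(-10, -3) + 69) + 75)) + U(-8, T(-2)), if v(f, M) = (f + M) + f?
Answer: 3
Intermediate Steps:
v(f, M) = M + 2*f (v(f, M) = (M + f) + f = M + 2*f)
I = 2
T(p) = p*(-3 + p)
U(x, o) = 2 + o (U(x, o) = o + 2 = 2 + o)
(-130 + ((v(-10, -3) + 69) + 75)) + U(-8, T(-2)) = (-130 + (((-3 + 2*(-10)) + 69) + 75)) + (2 - 2*(-3 - 2)) = (-130 + (((-3 - 20) + 69) + 75)) + (2 - 2*(-5)) = (-130 + ((-23 + 69) + 75)) + (2 + 10) = (-130 + (46 + 75)) + 12 = (-130 + 121) + 12 = -9 + 12 = 3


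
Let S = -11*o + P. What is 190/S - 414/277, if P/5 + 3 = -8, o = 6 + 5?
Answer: -62747/24376 ≈ -2.5741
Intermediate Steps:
o = 11
P = -55 (P = -15 + 5*(-8) = -15 - 40 = -55)
S = -176 (S = -11*11 - 55 = -121 - 55 = -176)
190/S - 414/277 = 190/(-176) - 414/277 = 190*(-1/176) - 414*1/277 = -95/88 - 414/277 = -62747/24376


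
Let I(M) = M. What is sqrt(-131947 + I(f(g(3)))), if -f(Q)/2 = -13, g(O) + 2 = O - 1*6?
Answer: I*sqrt(131921) ≈ 363.21*I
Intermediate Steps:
g(O) = -8 + O (g(O) = -2 + (O - 1*6) = -2 + (O - 6) = -2 + (-6 + O) = -8 + O)
f(Q) = 26 (f(Q) = -2*(-13) = 26)
sqrt(-131947 + I(f(g(3)))) = sqrt(-131947 + 26) = sqrt(-131921) = I*sqrt(131921)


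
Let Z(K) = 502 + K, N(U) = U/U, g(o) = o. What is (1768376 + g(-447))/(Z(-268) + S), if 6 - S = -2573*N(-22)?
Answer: 1767929/2813 ≈ 628.49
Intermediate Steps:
N(U) = 1
S = 2579 (S = 6 - (-2573) = 6 - 1*(-2573) = 6 + 2573 = 2579)
(1768376 + g(-447))/(Z(-268) + S) = (1768376 - 447)/((502 - 268) + 2579) = 1767929/(234 + 2579) = 1767929/2813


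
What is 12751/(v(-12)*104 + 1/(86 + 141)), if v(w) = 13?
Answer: 2894477/306905 ≈ 9.4312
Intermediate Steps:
12751/(v(-12)*104 + 1/(86 + 141)) = 12751/(13*104 + 1/(86 + 141)) = 12751/(1352 + 1/227) = 12751/(306905/227) = 12751*(227/306905) = 2894477/306905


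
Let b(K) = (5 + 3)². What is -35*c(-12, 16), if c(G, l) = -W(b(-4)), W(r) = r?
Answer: 2240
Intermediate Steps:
b(K) = 64 (b(K) = 8² = 64)
c(G, l) = -64 (c(G, l) = -1*64 = -64)
-35*c(-12, 16) = -35*(-64) = 2240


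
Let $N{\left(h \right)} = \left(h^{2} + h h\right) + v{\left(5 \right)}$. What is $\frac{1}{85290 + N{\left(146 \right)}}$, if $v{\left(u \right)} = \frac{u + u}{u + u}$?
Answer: $\frac{1}{127923} \approx 7.8172 \cdot 10^{-6}$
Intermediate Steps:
$v{\left(u \right)} = 1$ ($v{\left(u \right)} = \frac{2 u}{2 u} = 2 u \frac{1}{2 u} = 1$)
$N{\left(h \right)} = 1 + 2 h^{2}$ ($N{\left(h \right)} = \left(h^{2} + h h\right) + 1 = \left(h^{2} + h^{2}\right) + 1 = 2 h^{2} + 1 = 1 + 2 h^{2}$)
$\frac{1}{85290 + N{\left(146 \right)}} = \frac{1}{85290 + \left(1 + 2 \cdot 146^{2}\right)} = \frac{1}{85290 + \left(1 + 2 \cdot 21316\right)} = \frac{1}{85290 + \left(1 + 42632\right)} = \frac{1}{85290 + 42633} = \frac{1}{127923}$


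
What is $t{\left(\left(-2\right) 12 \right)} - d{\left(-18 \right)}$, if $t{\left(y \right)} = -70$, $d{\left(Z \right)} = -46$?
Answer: $-24$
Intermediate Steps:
$t{\left(\left(-2\right) 12 \right)} - d{\left(-18 \right)} = -70 - -46 = -70 + 46 = -24$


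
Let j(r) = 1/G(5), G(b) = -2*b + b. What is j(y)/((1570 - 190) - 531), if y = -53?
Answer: -1/4245 ≈ -0.00023557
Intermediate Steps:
G(b) = -b
j(r) = -⅕ (j(r) = 1/(-1*5) = 1/(-5) = -⅕)
j(y)/((1570 - 190) - 531) = -1/(5*((1570 - 190) - 531)) = -1/(5*(1380 - 531)) = -⅕/849 = -⅕*1/849 = -1/4245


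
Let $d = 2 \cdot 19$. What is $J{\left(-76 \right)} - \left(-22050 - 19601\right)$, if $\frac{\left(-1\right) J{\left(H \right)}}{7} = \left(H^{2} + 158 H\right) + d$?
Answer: $85009$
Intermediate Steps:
$d = 38$
$J{\left(H \right)} = -266 - 1106 H - 7 H^{2}$ ($J{\left(H \right)} = - 7 \left(\left(H^{2} + 158 H\right) + 38\right) = - 7 \left(38 + H^{2} + 158 H\right) = -266 - 1106 H - 7 H^{2}$)
$J{\left(-76 \right)} - \left(-22050 - 19601\right) = \left(-266 - -84056 - 7 \left(-76\right)^{2}\right) - \left(-22050 - 19601\right) = \left(-266 + 84056 - 40432\right) - \left(-22050 - 19601\right) = \left(-266 + 84056 - 40432\right) - -41651 = 43358 + 41651 = 85009$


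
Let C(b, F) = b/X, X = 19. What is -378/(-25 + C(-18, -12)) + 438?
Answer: 223116/493 ≈ 452.57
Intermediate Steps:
C(b, F) = b/19
-378/(-25 + C(-18, -12)) + 438 = -378/(-25 + (1/19)*(-18)) + 438 = -378/(-25 - 18/19) + 438 = -378/(-493/19) + 438 = -378*(-19/493) + 438 = 7182/493 + 438 = 223116/493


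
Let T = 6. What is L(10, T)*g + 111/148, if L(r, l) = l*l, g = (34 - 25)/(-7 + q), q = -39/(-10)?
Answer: -12867/124 ≈ -103.77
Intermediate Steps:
q = 39/10 (q = -39*(-⅒) = 39/10 ≈ 3.9000)
g = -90/31 (g = (34 - 25)/(-7 + 39/10) = 9/(-31/10) = 9*(-10/31) = -90/31 ≈ -2.9032)
L(r, l) = l²
L(10, T)*g + 111/148 = 6²*(-90/31) + 111/148 = 36*(-90/31) + 111*(1/148) = -3240/31 + ¾ = -12867/124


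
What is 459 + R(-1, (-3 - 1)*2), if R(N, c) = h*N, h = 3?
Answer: 456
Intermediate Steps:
R(N, c) = 3*N
459 + R(-1, (-3 - 1)*2) = 459 + 3*(-1) = 459 - 3 = 456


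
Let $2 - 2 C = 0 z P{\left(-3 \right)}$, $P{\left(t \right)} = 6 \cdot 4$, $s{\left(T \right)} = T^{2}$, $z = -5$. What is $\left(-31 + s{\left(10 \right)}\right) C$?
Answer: $69$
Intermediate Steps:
$P{\left(t \right)} = 24$
$C = 1$ ($C = 1 - \frac{0 \left(-5\right) 24}{2} = 1 - \frac{0 \cdot 24}{2} = 1 - 0 = 1 + 0 = 1$)
$\left(-31 + s{\left(10 \right)}\right) C = \left(-31 + 10^{2}\right) 1 = \left(-31 + 100\right) 1 = 69 \cdot 1 = 69$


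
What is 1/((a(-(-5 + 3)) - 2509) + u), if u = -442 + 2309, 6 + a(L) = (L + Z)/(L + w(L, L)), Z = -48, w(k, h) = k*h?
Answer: -3/1967 ≈ -0.0015252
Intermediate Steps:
w(k, h) = h*k
a(L) = -6 + (-48 + L)/(L + L**2) (a(L) = -6 + (L - 48)/(L + L*L) = -6 + (-48 + L)/(L + L**2))
u = 1867
1/((a(-(-5 + 3)) - 2509) + u) = 1/(((-48 - 6*(-5 + 3)**2 - (-5)*(-5 + 3))/(((-(-5 + 3)))*(1 - (-5 + 3))) - 2509) + 1867) = 1/(((-48 - 6*(-1*(-2))**2 - (-5)*(-2))/(((-1*(-2)))*(1 - 1*(-2))) - 2509) + 1867) = 1/(((-48 - 6*2**2 - 5*2)/(2*(1 + 2)) - 2509) + 1867) = 1/(((1/2)*(-48 - 6*4 - 10)/3 - 2509) + 1867) = 1/(((1/2)*(1/3)*(-48 - 24 - 10) - 2509) + 1867) = 1/(((1/2)*(1/3)*(-82) - 2509) + 1867) = 1/((-41/3 - 2509) + 1867) = 1/(-7568/3 + 1867) = 1/(-1967/3) = -3/1967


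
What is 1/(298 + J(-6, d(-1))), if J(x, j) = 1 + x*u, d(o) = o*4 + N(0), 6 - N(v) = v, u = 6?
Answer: 1/263 ≈ 0.0038023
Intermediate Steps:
N(v) = 6 - v
d(o) = 6 + 4*o (d(o) = o*4 + (6 - 1*0) = 4*o + (6 + 0) = 4*o + 6 = 6 + 4*o)
J(x, j) = 1 + 6*x (J(x, j) = 1 + x*6 = 1 + 6*x)
1/(298 + J(-6, d(-1))) = 1/(298 + (1 + 6*(-6))) = 1/(298 + (1 - 36)) = 1/(298 - 35) = 1/263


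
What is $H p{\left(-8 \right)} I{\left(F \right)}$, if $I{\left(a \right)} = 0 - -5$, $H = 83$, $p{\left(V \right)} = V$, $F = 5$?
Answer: $-3320$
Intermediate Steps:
$I{\left(a \right)} = 5$ ($I{\left(a \right)} = 0 + 5 = 5$)
$H p{\left(-8 \right)} I{\left(F \right)} = 83 \left(-8\right) 5 = \left(-664\right) 5 = -3320$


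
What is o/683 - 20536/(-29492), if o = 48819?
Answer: 363449009/5035759 ≈ 72.174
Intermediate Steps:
o/683 - 20536/(-29492) = 48819/683 - 20536/(-29492) = 48819*(1/683) - 20536*(-1/29492) = 48819/683 + 5134/7373 = 363449009/5035759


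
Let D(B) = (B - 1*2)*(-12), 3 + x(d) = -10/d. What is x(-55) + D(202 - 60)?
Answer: -18511/11 ≈ -1682.8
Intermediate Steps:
x(d) = -3 - 10/d
D(B) = 24 - 12*B (D(B) = (B - 2)*(-12) = (-2 + B)*(-12) = 24 - 12*B)
x(-55) + D(202 - 60) = (-3 - 10/(-55)) + (24 - 12*(202 - 60)) = (-3 - 10*(-1/55)) + (24 - 12*142) = (-3 + 2/11) + (24 - 1704) = -31/11 - 1680 = -18511/11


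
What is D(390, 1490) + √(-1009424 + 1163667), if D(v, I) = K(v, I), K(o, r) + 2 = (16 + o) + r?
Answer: 1894 + √154243 ≈ 2286.7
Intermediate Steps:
K(o, r) = 14 + o + r (K(o, r) = -2 + ((16 + o) + r) = -2 + (16 + o + r) = 14 + o + r)
D(v, I) = 14 + I + v (D(v, I) = 14 + v + I = 14 + I + v)
D(390, 1490) + √(-1009424 + 1163667) = (14 + 1490 + 390) + √(-1009424 + 1163667) = 1894 + √154243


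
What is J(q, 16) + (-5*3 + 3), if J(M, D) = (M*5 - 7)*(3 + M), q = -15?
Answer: 972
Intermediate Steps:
J(M, D) = (-7 + 5*M)*(3 + M) (J(M, D) = (5*M - 7)*(3 + M) = (-7 + 5*M)*(3 + M))
J(q, 16) + (-5*3 + 3) = (-21 + 5*(-15)**2 + 8*(-15)) + (-5*3 + 3) = (-21 + 5*225 - 120) + (-15 + 3) = (-21 + 1125 - 120) - 12 = 984 - 12 = 972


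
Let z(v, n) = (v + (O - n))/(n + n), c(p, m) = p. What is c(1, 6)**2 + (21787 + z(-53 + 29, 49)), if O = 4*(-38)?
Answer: 2134999/98 ≈ 21786.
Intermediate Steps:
O = -152
z(v, n) = (-152 + v - n)/(2*n) (z(v, n) = (v + (-152 - n))/(n + n) = (-152 + v - n)/((2*n)) = (-152 + v - n)*(1/(2*n)) = (-152 + v - n)/(2*n))
c(1, 6)**2 + (21787 + z(-53 + 29, 49)) = 1**2 + (21787 + (1/2)*(-152 + (-53 + 29) - 1*49)/49) = 1 + (21787 + (1/2)*(1/49)*(-152 - 24 - 49)) = 1 + (21787 + (1/2)*(1/49)*(-225)) = 1 + (21787 - 225/98) = 1 + 2134901/98 = 2134999/98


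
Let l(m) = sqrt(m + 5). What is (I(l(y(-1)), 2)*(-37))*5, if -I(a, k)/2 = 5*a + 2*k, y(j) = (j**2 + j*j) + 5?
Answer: 1480 + 3700*sqrt(3) ≈ 7888.6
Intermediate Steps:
y(j) = 5 + 2*j**2 (y(j) = (j**2 + j**2) + 5 = 2*j**2 + 5 = 5 + 2*j**2)
l(m) = sqrt(5 + m)
I(a, k) = -10*a - 4*k (I(a, k) = -2*(5*a + 2*k) = -2*(2*k + 5*a) = -10*a - 4*k)
(I(l(y(-1)), 2)*(-37))*5 = ((-10*sqrt(5 + (5 + 2*(-1)**2)) - 4*2)*(-37))*5 = ((-10*sqrt(5 + (5 + 2*1)) - 8)*(-37))*5 = ((-10*sqrt(5 + (5 + 2)) - 8)*(-37))*5 = ((-10*sqrt(5 + 7) - 8)*(-37))*5 = ((-20*sqrt(3) - 8)*(-37))*5 = ((-8 - 20*sqrt(3))*(-37))*5 = (296 + 740*sqrt(3))*5 = 1480 + 3700*sqrt(3)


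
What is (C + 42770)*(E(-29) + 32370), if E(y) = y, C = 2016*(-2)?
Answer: 1252825658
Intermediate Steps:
C = -4032
(C + 42770)*(E(-29) + 32370) = (-4032 + 42770)*(-29 + 32370) = 38738*32341 = 1252825658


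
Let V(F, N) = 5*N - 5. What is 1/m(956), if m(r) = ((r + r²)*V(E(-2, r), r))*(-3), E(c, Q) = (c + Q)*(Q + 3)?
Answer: -1/13105827900 ≈ -7.6302e-11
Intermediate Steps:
E(c, Q) = (3 + Q)*(Q + c) (E(c, Q) = (Q + c)*(3 + Q) = (3 + Q)*(Q + c))
V(F, N) = -5 + 5*N
m(r) = -3*(-5 + 5*r)*(r + r²) (m(r) = ((r + r²)*(-5 + 5*r))*(-3) = ((-5 + 5*r)*(r + r²))*(-3) = -3*(-5 + 5*r)*(r + r²))
1/m(956) = 1/(15*956*(1 - 1*956²)) = 1/(15*956*(1 - 1*913936)) = 1/(15*956*(1 - 913936)) = 1/(15*956*(-913935)) = 1/(-13105827900) = -1/13105827900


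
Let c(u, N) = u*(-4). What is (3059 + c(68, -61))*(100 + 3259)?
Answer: 9361533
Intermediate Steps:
c(u, N) = -4*u
(3059 + c(68, -61))*(100 + 3259) = (3059 - 4*68)*(100 + 3259) = (3059 - 272)*3359 = 2787*3359 = 9361533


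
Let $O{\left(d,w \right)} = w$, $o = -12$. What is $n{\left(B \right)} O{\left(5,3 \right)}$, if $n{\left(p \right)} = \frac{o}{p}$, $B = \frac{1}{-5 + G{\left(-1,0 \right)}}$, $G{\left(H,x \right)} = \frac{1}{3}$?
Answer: $168$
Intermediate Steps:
$G{\left(H,x \right)} = \frac{1}{3}$
$B = - \frac{3}{14}$ ($B = \frac{1}{-5 + \frac{1}{3}} = \frac{1}{- \frac{14}{3}} = - \frac{3}{14} \approx -0.21429$)
$n{\left(p \right)} = - \frac{12}{p}$
$n{\left(B \right)} O{\left(5,3 \right)} = - \frac{12}{- \frac{3}{14}} \cdot 3 = \left(-12\right) \left(- \frac{14}{3}\right) 3 = 56 \cdot 3 = 168$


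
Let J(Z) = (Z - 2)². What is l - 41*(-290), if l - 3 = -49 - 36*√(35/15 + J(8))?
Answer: 11844 - 12*√345 ≈ 11621.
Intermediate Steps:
J(Z) = (-2 + Z)²
l = -46 - 12*√345 (l = 3 + (-49 - 36*√(35/15 + (-2 + 8)²)) = 3 + (-49 - 36*√(35*(1/15) + 6²)) = 3 + (-49 - 36*√(7/3 + 36)) = 3 + (-49 - 12*√345) = -46 - 12*√345 ≈ -268.89)
l - 41*(-290) = (-46 - 12*√345) - 41*(-290) = (-46 - 12*√345) + 11890 = 11844 - 12*√345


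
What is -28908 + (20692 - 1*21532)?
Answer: -29748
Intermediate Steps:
-28908 + (20692 - 1*21532) = -28908 + (20692 - 21532) = -28908 - 840 = -29748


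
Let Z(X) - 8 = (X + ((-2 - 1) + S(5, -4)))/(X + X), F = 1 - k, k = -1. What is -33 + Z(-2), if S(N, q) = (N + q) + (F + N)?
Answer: -103/4 ≈ -25.750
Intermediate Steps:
F = 2 (F = 1 - 1*(-1) = 1 + 1 = 2)
S(N, q) = 2 + q + 2*N (S(N, q) = (N + q) + (2 + N) = 2 + q + 2*N)
Z(X) = 8 + (5 + X)/(2*X) (Z(X) = 8 + (X + ((-2 - 1) + (2 - 4 + 2*5)))/(X + X) = 8 + (X + (-3 + (2 - 4 + 10)))/((2*X)) = 8 + (X + (-3 + 8))*(1/(2*X)) = 8 + (X + 5)*(1/(2*X)) = 8 + (5 + X)*(1/(2*X)) = 8 + (5 + X)/(2*X))
-33 + Z(-2) = -33 + (½)*(5 + 17*(-2))/(-2) = -33 + (½)*(-½)*(5 - 34) = -33 + (½)*(-½)*(-29) = -33 + 29/4 = -103/4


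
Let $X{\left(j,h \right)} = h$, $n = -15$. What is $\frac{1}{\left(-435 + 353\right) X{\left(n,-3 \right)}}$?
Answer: $\frac{1}{246} \approx 0.004065$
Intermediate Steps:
$\frac{1}{\left(-435 + 353\right) X{\left(n,-3 \right)}} = \frac{1}{\left(-435 + 353\right) \left(-3\right)} = \frac{1}{-82} \left(- \frac{1}{3}\right) = \left(- \frac{1}{82}\right) \left(- \frac{1}{3}\right) = \frac{1}{246}$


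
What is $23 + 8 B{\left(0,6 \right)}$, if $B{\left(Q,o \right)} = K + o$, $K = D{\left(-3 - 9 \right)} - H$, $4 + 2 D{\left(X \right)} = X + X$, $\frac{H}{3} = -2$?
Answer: $7$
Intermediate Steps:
$H = -6$ ($H = 3 \left(-2\right) = -6$)
$D{\left(X \right)} = -2 + X$ ($D{\left(X \right)} = -2 + \frac{X + X}{2} = -2 + \frac{2 X}{2} = -2 + X$)
$K = -8$ ($K = \left(-2 - 12\right) - -6 = \left(-2 - 12\right) + 6 = -14 + 6 = -8$)
$B{\left(Q,o \right)} = -8 + o$
$23 + 8 B{\left(0,6 \right)} = 23 + 8 \left(-8 + 6\right) = 23 + 8 \left(-2\right) = 23 - 16 = 7$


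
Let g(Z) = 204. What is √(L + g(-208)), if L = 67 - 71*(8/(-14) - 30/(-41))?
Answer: 3*√2376073/287 ≈ 16.113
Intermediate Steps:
L = 15963/287 (L = 67 - 71*(8*(-1/14) - 30*(-1/41)) = 67 - 71*(-4/7 + 30/41) = 67 - 71*46/287 = 67 - 3266/287 = 15963/287 ≈ 55.620)
√(L + g(-208)) = √(15963/287 + 204) = √(74511/287) = 3*√2376073/287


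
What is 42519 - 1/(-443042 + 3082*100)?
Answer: 5733346999/134842 ≈ 42519.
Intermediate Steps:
42519 - 1/(-443042 + 3082*100) = 42519 - 1/(-443042 + 308200) = 42519 - 1/(-134842) = 42519 - 1*(-1/134842) = 42519 + 1/134842 = 5733346999/134842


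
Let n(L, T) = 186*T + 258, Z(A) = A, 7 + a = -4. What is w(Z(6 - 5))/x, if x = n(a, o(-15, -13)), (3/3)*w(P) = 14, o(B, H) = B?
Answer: -7/1266 ≈ -0.0055292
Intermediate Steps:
a = -11 (a = -7 - 4 = -11)
w(P) = 14
n(L, T) = 258 + 186*T
x = -2532 (x = 258 + 186*(-15) = 258 - 2790 = -2532)
w(Z(6 - 5))/x = 14/(-2532) = 14*(-1/2532) = -7/1266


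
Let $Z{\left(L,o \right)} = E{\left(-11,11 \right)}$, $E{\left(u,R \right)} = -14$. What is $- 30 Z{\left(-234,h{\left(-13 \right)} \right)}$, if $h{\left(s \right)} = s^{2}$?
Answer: $420$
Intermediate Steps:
$Z{\left(L,o \right)} = -14$
$- 30 Z{\left(-234,h{\left(-13 \right)} \right)} = \left(-30\right) \left(-14\right) = 420$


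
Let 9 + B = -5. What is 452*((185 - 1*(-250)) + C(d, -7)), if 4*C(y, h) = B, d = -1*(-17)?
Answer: 195038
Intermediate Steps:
B = -14 (B = -9 - 5 = -14)
d = 17
C(y, h) = -7/2 (C(y, h) = (1/4)*(-14) = -7/2)
452*((185 - 1*(-250)) + C(d, -7)) = 452*((185 - 1*(-250)) - 7/2) = 452*((185 + 250) - 7/2) = 452*(435 - 7/2) = 452*(863/2) = 195038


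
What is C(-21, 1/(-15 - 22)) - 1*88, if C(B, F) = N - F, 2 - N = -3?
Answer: -3070/37 ≈ -82.973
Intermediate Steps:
N = 5 (N = 2 - 1*(-3) = 2 + 3 = 5)
C(B, F) = 5 - F
C(-21, 1/(-15 - 22)) - 1*88 = (5 - 1/(-15 - 22)) - 1*88 = (5 - 1/(-37)) - 88 = (5 - 1*(-1/37)) - 88 = (5 + 1/37) - 88 = 186/37 - 88 = -3070/37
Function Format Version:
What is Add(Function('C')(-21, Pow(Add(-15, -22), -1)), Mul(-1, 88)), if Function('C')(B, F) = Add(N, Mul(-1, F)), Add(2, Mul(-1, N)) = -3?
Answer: Rational(-3070, 37) ≈ -82.973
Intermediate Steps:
N = 5 (N = Add(2, Mul(-1, -3)) = Add(2, 3) = 5)
Function('C')(B, F) = Add(5, Mul(-1, F))
Add(Function('C')(-21, Pow(Add(-15, -22), -1)), Mul(-1, 88)) = Add(Add(5, Mul(-1, Pow(Add(-15, -22), -1))), Mul(-1, 88)) = Add(Add(5, Mul(-1, Pow(-37, -1))), -88) = Add(Add(5, Mul(-1, Rational(-1, 37))), -88) = Add(Add(5, Rational(1, 37)), -88) = Add(Rational(186, 37), -88) = Rational(-3070, 37)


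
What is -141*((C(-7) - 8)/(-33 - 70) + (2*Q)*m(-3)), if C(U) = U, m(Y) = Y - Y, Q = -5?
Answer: -2115/103 ≈ -20.534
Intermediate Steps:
m(Y) = 0
-141*((C(-7) - 8)/(-33 - 70) + (2*Q)*m(-3)) = -141*((-7 - 8)/(-33 - 70) + (2*(-5))*0) = -141*(-15/(-103) - 10*0) = -141*(-15*(-1/103) + 0) = -141*(15/103 + 0) = -141*15/103 = -2115/103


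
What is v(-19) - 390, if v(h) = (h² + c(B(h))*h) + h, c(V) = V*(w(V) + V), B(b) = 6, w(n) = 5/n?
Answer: -827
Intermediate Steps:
c(V) = V*(V + 5/V) (c(V) = V*(5/V + V) = V*(V + 5/V))
v(h) = h² + 42*h (v(h) = (h² + (5 + 6²)*h) + h = (h² + (5 + 36)*h) + h = (h² + 41*h) + h = h² + 42*h)
v(-19) - 390 = -19*(42 - 19) - 390 = -19*23 - 390 = -437 - 390 = -827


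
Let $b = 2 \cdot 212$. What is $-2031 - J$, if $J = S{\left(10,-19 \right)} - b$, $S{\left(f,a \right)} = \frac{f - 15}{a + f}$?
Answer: $- \frac{14468}{9} \approx -1607.6$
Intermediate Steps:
$S{\left(f,a \right)} = \frac{-15 + f}{a + f}$
$b = 424$
$J = - \frac{3811}{9}$ ($J = \frac{-15 + 10}{-19 + 10} - 424 = \frac{1}{-9} \left(-5\right) - 424 = \left(- \frac{1}{9}\right) \left(-5\right) - 424 = \frac{5}{9} - 424 = - \frac{3811}{9} \approx -423.44$)
$-2031 - J = -2031 - - \frac{3811}{9} = -2031 + \frac{3811}{9} = - \frac{14468}{9}$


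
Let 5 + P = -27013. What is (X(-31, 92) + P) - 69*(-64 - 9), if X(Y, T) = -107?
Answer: -22088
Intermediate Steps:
P = -27018 (P = -5 - 27013 = -27018)
(X(-31, 92) + P) - 69*(-64 - 9) = (-107 - 27018) - 69*(-64 - 9) = -27125 - 69*(-73) = -27125 + 5037 = -22088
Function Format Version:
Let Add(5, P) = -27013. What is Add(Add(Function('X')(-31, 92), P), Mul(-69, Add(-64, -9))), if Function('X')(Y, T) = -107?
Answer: -22088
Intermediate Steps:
P = -27018 (P = Add(-5, -27013) = -27018)
Add(Add(Function('X')(-31, 92), P), Mul(-69, Add(-64, -9))) = Add(Add(-107, -27018), Mul(-69, Add(-64, -9))) = Add(-27125, Mul(-69, -73)) = Add(-27125, 5037) = -22088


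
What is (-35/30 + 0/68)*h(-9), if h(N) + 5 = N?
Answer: 49/3 ≈ 16.333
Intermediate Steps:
h(N) = -5 + N
(-35/30 + 0/68)*h(-9) = (-35/30 + 0/68)*(-5 - 9) = (-35*1/30 + 0*(1/68))*(-14) = (-7/6 + 0)*(-14) = -7/6*(-14) = 49/3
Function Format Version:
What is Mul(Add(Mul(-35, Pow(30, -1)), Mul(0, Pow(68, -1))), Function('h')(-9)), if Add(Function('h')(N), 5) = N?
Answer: Rational(49, 3) ≈ 16.333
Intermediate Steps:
Function('h')(N) = Add(-5, N)
Mul(Add(Mul(-35, Pow(30, -1)), Mul(0, Pow(68, -1))), Function('h')(-9)) = Mul(Add(Mul(-35, Pow(30, -1)), Mul(0, Pow(68, -1))), Add(-5, -9)) = Mul(Add(Mul(-35, Rational(1, 30)), Mul(0, Rational(1, 68))), -14) = Mul(Add(Rational(-7, 6), 0), -14) = Mul(Rational(-7, 6), -14) = Rational(49, 3)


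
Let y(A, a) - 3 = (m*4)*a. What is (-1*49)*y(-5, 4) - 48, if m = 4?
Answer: -3331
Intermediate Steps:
y(A, a) = 3 + 16*a (y(A, a) = 3 + (4*4)*a = 3 + 16*a)
(-1*49)*y(-5, 4) - 48 = (-1*49)*(3 + 16*4) - 48 = -49*(3 + 64) - 48 = -49*67 - 48 = -3283 - 48 = -3331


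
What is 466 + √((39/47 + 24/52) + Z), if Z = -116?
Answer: 466 + I*√42823157/611 ≈ 466.0 + 10.71*I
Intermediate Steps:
466 + √((39/47 + 24/52) + Z) = 466 + √((39/47 + 24/52) - 116) = 466 + √((39*(1/47) + 24*(1/52)) - 116) = 466 + √((39/47 + 6/13) - 116) = 466 + √(789/611 - 116) = 466 + √(-70087/611) = 466 + I*√42823157/611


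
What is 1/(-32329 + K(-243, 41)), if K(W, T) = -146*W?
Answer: 1/3149 ≈ 0.00031756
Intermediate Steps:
1/(-32329 + K(-243, 41)) = 1/(-32329 - 146*(-243)) = 1/(-32329 + 35478) = 1/3149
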